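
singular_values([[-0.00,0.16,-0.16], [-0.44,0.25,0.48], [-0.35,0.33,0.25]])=[0.87, 0.27, 0.0]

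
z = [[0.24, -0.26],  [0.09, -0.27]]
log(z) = [[(-1.68-0.39j), (0.09+2j)], [(-0.03-0.69j), (-1.5+3.53j)]]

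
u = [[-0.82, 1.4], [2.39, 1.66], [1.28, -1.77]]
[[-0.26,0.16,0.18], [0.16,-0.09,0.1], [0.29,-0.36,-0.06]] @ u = [[0.83, -0.42], [-0.22, -0.10], [-1.18, -0.09]]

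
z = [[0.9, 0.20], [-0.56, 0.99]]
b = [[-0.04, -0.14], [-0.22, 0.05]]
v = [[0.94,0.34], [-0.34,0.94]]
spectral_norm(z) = 1.20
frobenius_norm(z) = 1.46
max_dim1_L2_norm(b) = 0.23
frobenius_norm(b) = 0.27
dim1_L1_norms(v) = [1.28, 1.28]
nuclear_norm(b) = 0.37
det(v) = 1.00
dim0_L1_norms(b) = [0.26, 0.19]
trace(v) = 1.88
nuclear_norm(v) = 2.00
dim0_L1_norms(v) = [1.28, 1.28]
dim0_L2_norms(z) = [1.06, 1.01]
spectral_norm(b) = 0.23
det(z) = 1.00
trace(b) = 0.01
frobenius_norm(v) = 1.41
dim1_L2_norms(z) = [0.92, 1.14]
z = b + v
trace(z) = 1.89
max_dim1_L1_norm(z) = 1.55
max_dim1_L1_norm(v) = 1.28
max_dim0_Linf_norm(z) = 0.99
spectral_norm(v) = 1.00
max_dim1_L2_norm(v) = 1.0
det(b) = -0.03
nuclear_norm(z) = 2.04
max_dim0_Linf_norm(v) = 0.94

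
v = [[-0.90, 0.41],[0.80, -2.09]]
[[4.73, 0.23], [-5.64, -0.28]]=v @ [[-4.88, -0.24], [0.83, 0.04]]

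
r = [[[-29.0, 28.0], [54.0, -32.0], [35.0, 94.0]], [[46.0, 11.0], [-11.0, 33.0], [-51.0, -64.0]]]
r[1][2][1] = -64.0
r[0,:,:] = [[-29.0, 28.0], [54.0, -32.0], [35.0, 94.0]]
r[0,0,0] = -29.0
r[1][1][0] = -11.0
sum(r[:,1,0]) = 43.0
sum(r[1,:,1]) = -20.0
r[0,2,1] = 94.0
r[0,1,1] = -32.0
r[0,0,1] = 28.0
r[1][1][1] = 33.0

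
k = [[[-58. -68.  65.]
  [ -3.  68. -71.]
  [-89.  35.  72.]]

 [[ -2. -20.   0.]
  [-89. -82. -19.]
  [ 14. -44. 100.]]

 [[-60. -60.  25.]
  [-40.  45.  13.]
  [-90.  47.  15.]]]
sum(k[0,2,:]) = 18.0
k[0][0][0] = -58.0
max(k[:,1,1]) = 68.0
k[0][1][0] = -3.0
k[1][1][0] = -89.0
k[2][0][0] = -60.0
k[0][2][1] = 35.0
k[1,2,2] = 100.0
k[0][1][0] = -3.0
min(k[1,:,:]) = -89.0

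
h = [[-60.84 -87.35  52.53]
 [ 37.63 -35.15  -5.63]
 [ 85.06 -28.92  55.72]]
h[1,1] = -35.15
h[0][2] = 52.53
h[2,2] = 55.72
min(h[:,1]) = -87.35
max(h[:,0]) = 85.06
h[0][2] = 52.53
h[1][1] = -35.15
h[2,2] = 55.72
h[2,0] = 85.06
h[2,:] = [85.06, -28.92, 55.72]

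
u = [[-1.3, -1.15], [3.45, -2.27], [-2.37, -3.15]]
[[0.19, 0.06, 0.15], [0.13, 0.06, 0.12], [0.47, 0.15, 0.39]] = u@[[-0.04, -0.01, -0.03], [-0.12, -0.04, -0.10]]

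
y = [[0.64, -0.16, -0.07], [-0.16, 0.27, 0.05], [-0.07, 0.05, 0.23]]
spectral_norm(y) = 0.71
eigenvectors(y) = [[0.92, -0.35, -0.16], [-0.35, -0.58, -0.74], [-0.17, -0.74, 0.65]]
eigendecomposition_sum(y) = [[0.61, -0.23, -0.11], [-0.23, 0.09, 0.04], [-0.11, 0.04, 0.02]] + [[0.03,0.05,0.06], [0.05,0.08,0.1], [0.06,0.10,0.13]] + [[0.00,0.02,-0.02], [0.02,0.1,-0.09], [-0.02,-0.09,0.08]]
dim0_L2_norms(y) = [0.66, 0.32, 0.25]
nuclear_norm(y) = 1.14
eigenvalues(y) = [0.71, 0.24, 0.19]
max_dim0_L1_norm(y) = 0.87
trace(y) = 1.14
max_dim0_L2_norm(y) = 0.66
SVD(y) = [[-0.92, -0.35, -0.16], [0.35, -0.58, -0.74], [0.17, -0.74, 0.65]] @ diag([0.7138750053759839, 0.23532481050920423, 0.19080018411481198]) @ [[-0.92,0.35,0.17],[-0.35,-0.58,-0.74],[-0.16,-0.74,0.65]]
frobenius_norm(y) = 0.78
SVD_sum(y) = [[0.61, -0.23, -0.11],  [-0.23, 0.09, 0.04],  [-0.11, 0.04, 0.02]] + [[0.03, 0.05, 0.06], [0.05, 0.08, 0.1], [0.06, 0.1, 0.13]] + [[0.0, 0.02, -0.02], [0.02, 0.1, -0.09], [-0.02, -0.09, 0.08]]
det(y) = 0.03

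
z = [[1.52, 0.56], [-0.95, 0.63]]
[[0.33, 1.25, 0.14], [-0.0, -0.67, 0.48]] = z @ [[0.14, 0.78, -0.12], [0.21, 0.12, 0.58]]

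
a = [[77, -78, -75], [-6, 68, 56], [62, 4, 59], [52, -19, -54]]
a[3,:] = [52, -19, -54]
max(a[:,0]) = 77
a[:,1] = [-78, 68, 4, -19]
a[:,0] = [77, -6, 62, 52]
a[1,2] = 56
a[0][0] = 77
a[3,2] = -54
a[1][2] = 56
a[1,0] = -6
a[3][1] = -19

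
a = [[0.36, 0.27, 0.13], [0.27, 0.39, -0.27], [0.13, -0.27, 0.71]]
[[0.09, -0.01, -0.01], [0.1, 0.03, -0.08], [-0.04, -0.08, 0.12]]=a @ [[0.09, -0.00, -0.03], [0.2, 0.01, -0.08], [0.01, -0.11, 0.14]]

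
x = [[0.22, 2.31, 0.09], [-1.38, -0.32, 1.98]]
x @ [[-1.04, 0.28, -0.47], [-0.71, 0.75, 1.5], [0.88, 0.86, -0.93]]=[[-1.79, 1.87, 3.28], [3.40, 1.08, -1.67]]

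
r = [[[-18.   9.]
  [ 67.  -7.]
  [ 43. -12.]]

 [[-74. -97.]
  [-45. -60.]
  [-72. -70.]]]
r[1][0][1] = -97.0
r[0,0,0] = -18.0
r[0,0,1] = 9.0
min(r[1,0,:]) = -97.0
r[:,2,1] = [-12.0, -70.0]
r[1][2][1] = -70.0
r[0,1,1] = -7.0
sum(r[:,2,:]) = -111.0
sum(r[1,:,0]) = -191.0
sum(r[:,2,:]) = -111.0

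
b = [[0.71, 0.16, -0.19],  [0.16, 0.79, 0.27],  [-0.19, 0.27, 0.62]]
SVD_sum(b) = [[0.01, 0.08, 0.05], [0.08, 0.68, 0.45], [0.05, 0.45, 0.3]] + [[0.63, 0.15, -0.34],  [0.15, 0.04, -0.08],  [-0.34, -0.08, 0.18]] + [[0.07, -0.07, 0.1], [-0.07, 0.08, -0.1], [0.1, -0.10, 0.13]]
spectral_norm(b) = 0.99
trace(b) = 2.12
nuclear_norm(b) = 2.12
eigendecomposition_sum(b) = [[0.07, -0.07, 0.10], [-0.07, 0.08, -0.1], [0.1, -0.1, 0.13]] + [[0.63, 0.15, -0.34], [0.15, 0.04, -0.08], [-0.34, -0.08, 0.18]] + [[0.01, 0.08, 0.05], [0.08, 0.68, 0.45], [0.05, 0.45, 0.30]]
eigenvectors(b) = [[-0.50, 0.86, 0.1], [0.52, 0.21, 0.83], [-0.69, -0.46, 0.55]]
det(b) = 0.24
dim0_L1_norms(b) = [1.06, 1.22, 1.08]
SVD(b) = [[0.1, 0.86, -0.5],  [0.83, 0.21, 0.52],  [0.55, -0.46, -0.69]] @ diag([0.9896758659657893, 0.8511038061308375, 0.27922032790337353]) @ [[0.10, 0.83, 0.55],[0.86, 0.21, -0.46],[-0.50, 0.52, -0.69]]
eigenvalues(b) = [0.28, 0.85, 0.99]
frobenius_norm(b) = 1.33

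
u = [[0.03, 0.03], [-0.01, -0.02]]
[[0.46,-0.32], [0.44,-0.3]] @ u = [[0.02, 0.02], [0.02, 0.02]]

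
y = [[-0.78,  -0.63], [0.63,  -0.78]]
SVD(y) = [[0.63,-0.78],[0.78,0.63]] @ diag([1.0026464980241043, 1.002646498024104]) @ [[-0.0, -1.0], [1.0, 0.00]]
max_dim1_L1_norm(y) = 1.41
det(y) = 1.01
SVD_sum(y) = [[0.00, -0.63], [0.0, -0.78]] + [[-0.78, 0.0], [0.63, 0.0]]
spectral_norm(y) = 1.00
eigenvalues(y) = [(-0.78+0.63j), (-0.78-0.63j)]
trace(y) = -1.56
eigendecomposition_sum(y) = [[(-0.39+0.32j), -0.32-0.39j], [(0.32+0.39j), (-0.39+0.32j)]] + [[-0.39-0.32j, -0.32+0.39j], [(0.32-0.39j), -0.39-0.32j]]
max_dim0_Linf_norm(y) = 0.78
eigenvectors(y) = [[0.71+0.00j, 0.71-0.00j],[0.00-0.71j, 0.00+0.71j]]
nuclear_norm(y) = 2.01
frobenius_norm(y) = 1.42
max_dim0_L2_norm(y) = 1.0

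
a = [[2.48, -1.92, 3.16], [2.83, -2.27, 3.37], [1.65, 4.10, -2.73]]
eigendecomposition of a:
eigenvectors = [[-0.57, -0.4, -0.41],[-0.60, 0.59, -0.44],[-0.55, 0.70, 0.8]]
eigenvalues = [3.49, -0.2, -5.81]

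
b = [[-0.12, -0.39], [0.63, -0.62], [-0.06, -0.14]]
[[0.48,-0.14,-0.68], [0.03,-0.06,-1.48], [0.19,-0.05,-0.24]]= b @ [[-0.89,0.20,-0.49], [-0.95,0.30,1.89]]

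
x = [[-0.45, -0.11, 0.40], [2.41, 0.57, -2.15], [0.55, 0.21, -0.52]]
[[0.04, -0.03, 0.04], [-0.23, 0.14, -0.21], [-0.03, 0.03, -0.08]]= x @ [[-0.05, 0.02, -0.01],[0.29, 0.01, -0.47],[0.13, -0.04, -0.04]]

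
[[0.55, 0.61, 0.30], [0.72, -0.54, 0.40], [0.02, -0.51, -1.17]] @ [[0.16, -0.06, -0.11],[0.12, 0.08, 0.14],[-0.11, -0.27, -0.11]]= [[0.13, -0.07, -0.01], [0.01, -0.19, -0.2], [0.07, 0.27, 0.06]]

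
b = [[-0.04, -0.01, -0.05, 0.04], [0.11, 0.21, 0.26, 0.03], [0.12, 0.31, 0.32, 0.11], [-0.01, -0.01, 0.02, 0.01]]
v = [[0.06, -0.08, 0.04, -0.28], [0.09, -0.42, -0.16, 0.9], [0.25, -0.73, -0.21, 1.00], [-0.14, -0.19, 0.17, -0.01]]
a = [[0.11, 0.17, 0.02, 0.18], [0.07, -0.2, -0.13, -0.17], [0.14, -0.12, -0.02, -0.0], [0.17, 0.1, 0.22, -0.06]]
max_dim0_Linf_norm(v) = 1.0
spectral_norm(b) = 0.59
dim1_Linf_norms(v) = [0.28, 0.9, 1.0, 0.19]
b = v @ a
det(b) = 0.00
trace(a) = -0.17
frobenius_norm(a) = 0.54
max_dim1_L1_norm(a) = 0.57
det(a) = 0.00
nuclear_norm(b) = 0.70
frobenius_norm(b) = 0.60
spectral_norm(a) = 0.41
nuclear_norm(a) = 0.95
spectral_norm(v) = 1.63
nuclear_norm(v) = 2.21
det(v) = 0.00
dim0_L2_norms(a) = [0.26, 0.31, 0.26, 0.25]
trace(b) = 0.50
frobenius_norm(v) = 1.68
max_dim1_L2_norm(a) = 0.3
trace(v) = -0.58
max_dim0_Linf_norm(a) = 0.22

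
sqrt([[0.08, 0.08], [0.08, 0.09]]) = [[0.23, 0.17],[0.17, 0.25]]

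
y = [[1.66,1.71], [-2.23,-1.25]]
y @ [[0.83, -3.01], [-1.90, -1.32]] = [[-1.87,-7.25], [0.52,8.36]]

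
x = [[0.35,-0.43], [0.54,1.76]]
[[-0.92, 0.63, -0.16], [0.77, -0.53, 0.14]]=x @[[-1.51, 1.04, -0.26], [0.9, -0.62, 0.16]]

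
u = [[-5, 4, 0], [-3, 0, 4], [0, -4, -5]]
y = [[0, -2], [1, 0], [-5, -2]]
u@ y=[[4, 10], [-20, -2], [21, 10]]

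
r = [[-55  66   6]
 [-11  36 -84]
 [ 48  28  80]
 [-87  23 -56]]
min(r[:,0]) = -87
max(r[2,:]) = 80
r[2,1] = 28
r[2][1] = 28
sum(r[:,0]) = -105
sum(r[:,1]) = 153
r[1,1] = 36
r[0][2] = 6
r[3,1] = 23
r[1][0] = -11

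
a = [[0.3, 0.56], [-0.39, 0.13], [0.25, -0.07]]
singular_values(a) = [0.65, 0.47]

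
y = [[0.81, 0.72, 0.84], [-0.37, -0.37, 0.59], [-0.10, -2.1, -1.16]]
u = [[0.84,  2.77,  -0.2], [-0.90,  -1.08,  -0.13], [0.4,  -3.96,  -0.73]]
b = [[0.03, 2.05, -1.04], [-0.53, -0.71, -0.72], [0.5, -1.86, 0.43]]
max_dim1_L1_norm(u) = 5.09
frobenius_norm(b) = 3.24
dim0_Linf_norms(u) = [0.9, 3.96, 0.73]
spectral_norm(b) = 3.00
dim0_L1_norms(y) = [1.28, 3.19, 2.59]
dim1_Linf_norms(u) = [2.77, 1.08, 3.96]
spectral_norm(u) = 4.99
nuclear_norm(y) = 4.22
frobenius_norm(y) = 2.88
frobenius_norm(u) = 5.18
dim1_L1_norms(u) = [3.81, 2.11, 5.09]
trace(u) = -0.97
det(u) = -2.53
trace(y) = -0.72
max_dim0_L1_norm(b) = 4.62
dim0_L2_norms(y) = [0.9, 2.25, 1.55]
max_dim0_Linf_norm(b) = 2.05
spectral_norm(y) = 2.65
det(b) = -1.71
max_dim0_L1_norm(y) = 3.19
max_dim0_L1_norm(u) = 7.81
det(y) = 1.62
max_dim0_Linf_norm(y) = 2.1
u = y + b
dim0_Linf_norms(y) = [0.81, 2.1, 1.16]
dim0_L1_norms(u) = [2.14, 7.81, 1.06]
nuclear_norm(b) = 4.62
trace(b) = -0.25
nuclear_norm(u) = 6.69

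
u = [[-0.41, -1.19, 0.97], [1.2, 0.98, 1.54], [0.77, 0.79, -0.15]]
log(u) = [[-0.95+0.73j, (-0.12+1.58j), -1.42-3.16j], [1.42-0.01j, 0.09-0.01j, (1.84+0.03j)], [0.46-0.56j, -0.05-1.22j, 0.73+2.43j]]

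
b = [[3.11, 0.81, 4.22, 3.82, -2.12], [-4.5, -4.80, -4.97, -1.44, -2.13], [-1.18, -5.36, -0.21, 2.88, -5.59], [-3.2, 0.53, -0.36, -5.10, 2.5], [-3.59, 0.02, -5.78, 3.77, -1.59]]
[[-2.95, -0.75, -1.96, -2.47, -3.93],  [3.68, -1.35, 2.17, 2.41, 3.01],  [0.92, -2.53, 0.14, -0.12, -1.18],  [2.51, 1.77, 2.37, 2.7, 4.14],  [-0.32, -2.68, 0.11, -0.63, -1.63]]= b@[[-0.14, 0.08, -0.42, -0.26, -0.14], [-0.35, -0.03, -0.20, -0.25, -0.22], [-0.14, 0.16, 0.1, 0.02, -0.11], [-0.44, -0.25, -0.14, -0.32, -0.69], [-0.02, 0.33, 0.18, 0.15, 0.1]]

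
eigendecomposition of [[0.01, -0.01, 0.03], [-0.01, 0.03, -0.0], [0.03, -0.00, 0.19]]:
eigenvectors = [[-0.16, 0.93, -0.32],[0.01, 0.33, 0.94],[-0.99, -0.15, 0.06]]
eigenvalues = [0.19, 0.0, 0.03]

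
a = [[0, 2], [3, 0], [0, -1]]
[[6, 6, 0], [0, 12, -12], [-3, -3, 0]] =a @ [[0, 4, -4], [3, 3, 0]]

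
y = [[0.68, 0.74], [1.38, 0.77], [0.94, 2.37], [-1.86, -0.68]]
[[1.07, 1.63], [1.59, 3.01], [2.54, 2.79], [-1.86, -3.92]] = y @[[0.71, 1.96],[0.79, 0.40]]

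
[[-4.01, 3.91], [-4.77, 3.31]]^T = [[-4.01, -4.77], [3.91, 3.31]]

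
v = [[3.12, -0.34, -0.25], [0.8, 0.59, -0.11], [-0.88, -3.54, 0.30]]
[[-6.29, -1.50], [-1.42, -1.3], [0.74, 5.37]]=v@[[-1.95, -0.74],[0.31, -1.44],[0.39, -1.26]]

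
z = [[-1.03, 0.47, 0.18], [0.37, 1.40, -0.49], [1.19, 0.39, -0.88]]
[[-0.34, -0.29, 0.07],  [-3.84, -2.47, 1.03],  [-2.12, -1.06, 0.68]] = z @ [[-0.71, -0.57, 0.15], [-2.42, -1.73, 0.59], [0.38, -0.33, -0.31]]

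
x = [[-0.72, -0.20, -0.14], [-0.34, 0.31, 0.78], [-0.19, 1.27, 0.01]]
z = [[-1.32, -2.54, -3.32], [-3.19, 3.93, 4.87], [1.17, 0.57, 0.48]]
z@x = [[2.44, -4.74, -1.83], [0.04, 8.04, 3.56], [-1.13, 0.55, 0.29]]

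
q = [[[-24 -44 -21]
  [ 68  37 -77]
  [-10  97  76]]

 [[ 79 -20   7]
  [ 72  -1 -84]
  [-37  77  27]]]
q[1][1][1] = -1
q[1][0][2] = 7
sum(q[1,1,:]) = -13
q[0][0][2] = -21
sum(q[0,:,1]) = 90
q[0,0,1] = -44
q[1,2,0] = -37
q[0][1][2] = -77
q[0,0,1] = -44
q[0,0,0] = -24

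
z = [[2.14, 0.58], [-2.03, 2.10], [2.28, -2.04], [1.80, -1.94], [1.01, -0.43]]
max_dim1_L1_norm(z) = 4.32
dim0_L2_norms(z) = [4.26, 3.59]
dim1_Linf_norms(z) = [2.14, 2.1, 2.28, 1.94, 1.01]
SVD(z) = [[-0.25, -0.94], [0.55, -0.2], [-0.58, 0.09], [-0.50, 0.21], [-0.2, -0.15]] @ diag([5.235092217934216, 1.899818272815749]) @ [[-0.78,  0.62], [-0.62,  -0.78]]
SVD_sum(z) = [[1.03, -0.82], [-2.26, 1.81], [2.39, -1.90], [2.05, -1.63], [0.83, -0.66]] + [[1.11,1.4], [0.23,0.29], [-0.11,-0.14], [-0.25,-0.31], [0.18,0.23]]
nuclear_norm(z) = 7.13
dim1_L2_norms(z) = [2.22, 2.92, 3.06, 2.65, 1.1]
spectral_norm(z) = 5.24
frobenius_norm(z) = 5.57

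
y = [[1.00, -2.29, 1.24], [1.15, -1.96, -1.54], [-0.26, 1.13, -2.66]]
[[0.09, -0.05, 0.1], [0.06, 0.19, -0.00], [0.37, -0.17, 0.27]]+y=[[1.09,-2.34,1.34], [1.21,-1.77,-1.54], [0.11,0.96,-2.39]]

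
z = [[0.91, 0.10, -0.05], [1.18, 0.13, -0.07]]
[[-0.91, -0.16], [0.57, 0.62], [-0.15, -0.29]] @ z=[[-1.02, -0.11, 0.06], [1.25, 0.14, -0.07], [-0.48, -0.05, 0.03]]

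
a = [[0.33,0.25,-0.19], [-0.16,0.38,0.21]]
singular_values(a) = [0.46, 0.45]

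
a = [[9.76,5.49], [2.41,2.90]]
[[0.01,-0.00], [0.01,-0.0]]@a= [[0.10,0.05], [0.1,0.05]]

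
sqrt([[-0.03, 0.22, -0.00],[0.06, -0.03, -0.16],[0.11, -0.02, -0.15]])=[[0.21+0.13j, 0.36-0.14j, -0.15-0.20j], [(0.03-0.14j), (0.23+0.15j), (-0.18+0.21j)], [(0.12-0.15j), 0.08+0.16j, 0.03+0.23j]]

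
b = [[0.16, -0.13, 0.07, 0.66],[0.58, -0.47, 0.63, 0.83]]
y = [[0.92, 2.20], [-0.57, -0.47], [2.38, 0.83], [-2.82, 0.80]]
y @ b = [[1.42, -1.15, 1.45, 2.43], [-0.36, 0.30, -0.34, -0.77], [0.86, -0.70, 0.69, 2.26], [0.01, -0.01, 0.31, -1.20]]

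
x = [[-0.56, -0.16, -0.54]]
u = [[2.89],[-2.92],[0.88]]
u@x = [[-1.62, -0.46, -1.56], [1.64, 0.47, 1.58], [-0.49, -0.14, -0.48]]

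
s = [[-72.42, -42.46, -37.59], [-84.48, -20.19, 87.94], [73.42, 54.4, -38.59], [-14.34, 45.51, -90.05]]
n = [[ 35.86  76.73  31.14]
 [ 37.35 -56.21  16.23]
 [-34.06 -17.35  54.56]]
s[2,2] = -38.59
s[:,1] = [-42.46, -20.19, 54.4, 45.51]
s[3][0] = -14.34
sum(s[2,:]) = 89.22999999999999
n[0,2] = 31.14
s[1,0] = -84.48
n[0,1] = 76.73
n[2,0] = -34.06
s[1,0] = -84.48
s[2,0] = 73.42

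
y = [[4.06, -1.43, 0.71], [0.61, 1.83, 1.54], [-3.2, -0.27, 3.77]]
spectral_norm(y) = 5.68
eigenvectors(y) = [[-0.20+0.00j, -0.23+0.32j, (-0.23-0.32j)],[(0.47+0j), (-0.16+0.6j), (-0.16-0.6j)],[0.86+0.00j, (-0.68+0j), (-0.68-0j)]]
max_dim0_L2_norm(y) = 5.21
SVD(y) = [[-0.59, -0.76, 0.26], [0.08, -0.38, -0.92], [0.8, -0.53, 0.29]] @ diag([5.679062300022482, 3.5539297299633184, 2.18376621160467]) @ [[-0.87, 0.14, 0.48], [-0.46, 0.15, -0.88], [-0.19, -0.98, -0.07]]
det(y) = 44.07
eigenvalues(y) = [(4.38+0j), (2.64+1.76j), (2.64-1.76j)]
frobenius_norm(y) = 7.05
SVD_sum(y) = [[2.93, -0.47, -1.62],[-0.4, 0.06, 0.22],[-3.94, 0.63, 2.17]] + [[1.24, -0.40, 2.36],[0.62, -0.2, 1.19],[0.86, -0.28, 1.64]] + [[-0.11, -0.56, -0.04],[0.39, 1.97, 0.13],[-0.12, -0.62, -0.04]]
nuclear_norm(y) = 11.42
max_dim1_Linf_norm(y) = 4.06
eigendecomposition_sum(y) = [[(1.41+0j), -0.76+0.00j, -0.28+0.00j], [(-3.27-0j), (1.77+0j), 0.66+0.00j], [(-5.96-0j), (3.22+0j), (1.2+0j)]] + [[1.33-0.05j,-0.34+1.00j,0.50-0.56j], [1.94-0.77j,0.03+1.66j,(0.44-1.09j)], [1.38+1.83j,-1.75+0.51j,(1.28+0.15j)]] + [[1.33+0.05j,(-0.34-1j),(0.5+0.56j)], [(1.94+0.77j),(0.03-1.66j),(0.44+1.09j)], [(1.38-1.83j),(-1.75-0.51j),1.28-0.15j]]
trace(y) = 9.66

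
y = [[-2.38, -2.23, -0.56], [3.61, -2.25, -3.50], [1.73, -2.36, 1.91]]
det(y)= 61.357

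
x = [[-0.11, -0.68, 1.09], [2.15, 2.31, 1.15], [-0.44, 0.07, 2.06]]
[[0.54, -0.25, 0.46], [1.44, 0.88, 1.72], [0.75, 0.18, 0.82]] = x @[[0.53, -0.11, 0.48], [-0.11, 0.46, 0.05], [0.48, 0.05, 0.50]]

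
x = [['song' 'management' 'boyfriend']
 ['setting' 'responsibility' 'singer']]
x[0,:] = ['song', 'management', 'boyfriend']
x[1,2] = 'singer'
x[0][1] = 'management'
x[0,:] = ['song', 'management', 'boyfriend']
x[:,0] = ['song', 'setting']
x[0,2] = 'boyfriend'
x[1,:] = ['setting', 'responsibility', 'singer']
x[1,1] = 'responsibility'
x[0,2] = 'boyfriend'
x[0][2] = 'boyfriend'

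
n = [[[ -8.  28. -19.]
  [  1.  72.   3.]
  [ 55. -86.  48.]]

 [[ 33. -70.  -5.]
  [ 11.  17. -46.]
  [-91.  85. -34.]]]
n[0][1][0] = 1.0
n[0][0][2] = -19.0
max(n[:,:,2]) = 48.0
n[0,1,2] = 3.0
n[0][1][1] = 72.0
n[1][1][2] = -46.0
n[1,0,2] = -5.0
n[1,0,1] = -70.0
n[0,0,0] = -8.0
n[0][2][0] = 55.0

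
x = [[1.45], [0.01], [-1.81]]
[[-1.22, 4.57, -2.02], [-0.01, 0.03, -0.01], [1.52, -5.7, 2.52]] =x @ [[-0.84,3.15,-1.39]]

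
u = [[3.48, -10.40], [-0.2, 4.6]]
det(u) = 13.928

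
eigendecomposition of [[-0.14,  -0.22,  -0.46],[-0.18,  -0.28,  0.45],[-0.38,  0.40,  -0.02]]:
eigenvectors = [[-0.57, 0.79, 0.30],[0.47, 0.60, -0.69],[0.67, 0.16, 0.65]]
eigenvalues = [0.58, -0.4, -0.62]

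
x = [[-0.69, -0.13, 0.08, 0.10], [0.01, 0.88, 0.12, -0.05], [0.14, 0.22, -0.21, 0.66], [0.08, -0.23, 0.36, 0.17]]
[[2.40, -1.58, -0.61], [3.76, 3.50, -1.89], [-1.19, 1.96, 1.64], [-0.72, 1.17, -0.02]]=x@[[-4.19, 2.42, 1.23], [3.94, 3.57, -1.72], [2.18, 3.81, -2.4], [-1.53, 2.48, 2.03]]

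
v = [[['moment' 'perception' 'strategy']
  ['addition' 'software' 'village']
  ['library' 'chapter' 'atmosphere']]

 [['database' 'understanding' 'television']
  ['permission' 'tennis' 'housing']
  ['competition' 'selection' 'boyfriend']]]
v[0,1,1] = 'software'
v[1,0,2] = 'television'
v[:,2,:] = [['library', 'chapter', 'atmosphere'], ['competition', 'selection', 'boyfriend']]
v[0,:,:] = [['moment', 'perception', 'strategy'], ['addition', 'software', 'village'], ['library', 'chapter', 'atmosphere']]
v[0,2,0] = 'library'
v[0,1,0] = 'addition'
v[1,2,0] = 'competition'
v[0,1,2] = 'village'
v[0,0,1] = 'perception'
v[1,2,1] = 'selection'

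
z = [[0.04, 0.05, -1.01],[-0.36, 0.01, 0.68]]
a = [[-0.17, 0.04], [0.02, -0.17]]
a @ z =[[-0.02, -0.01, 0.2], [0.06, -0.00, -0.14]]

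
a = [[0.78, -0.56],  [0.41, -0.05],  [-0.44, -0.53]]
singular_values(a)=[1.04, 0.7]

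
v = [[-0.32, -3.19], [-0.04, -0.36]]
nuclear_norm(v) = 3.23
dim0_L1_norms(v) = [0.36, 3.55]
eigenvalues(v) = [0.02, -0.7]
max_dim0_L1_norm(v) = 3.55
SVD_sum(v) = [[-0.32, -3.19], [-0.04, -0.36]] + [[0.0, -0.0], [-0.0, 0.00]]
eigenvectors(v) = [[0.99, 0.99], [-0.11, 0.12]]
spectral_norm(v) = 3.23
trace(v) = -0.68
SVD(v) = [[-0.99, -0.11], [-0.11, 0.99]] @ diag([3.2264043809076854, 0.0038432876155813714]) @ [[0.1, 0.99], [-0.99, 0.1]]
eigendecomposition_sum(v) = [[0.01,-0.08], [-0.00,0.01]] + [[-0.33, -3.11], [-0.04, -0.37]]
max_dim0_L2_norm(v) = 3.21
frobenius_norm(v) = 3.23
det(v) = -0.01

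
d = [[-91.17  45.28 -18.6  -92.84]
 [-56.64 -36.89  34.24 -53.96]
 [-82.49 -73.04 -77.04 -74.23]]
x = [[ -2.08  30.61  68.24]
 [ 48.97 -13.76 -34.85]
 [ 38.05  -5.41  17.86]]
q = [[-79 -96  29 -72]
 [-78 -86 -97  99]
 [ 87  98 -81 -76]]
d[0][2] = -18.6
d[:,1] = [45.28, -36.89, -73.04]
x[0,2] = 68.24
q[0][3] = -72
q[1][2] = -97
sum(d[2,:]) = -306.8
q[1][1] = -86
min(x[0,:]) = -2.08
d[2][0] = -82.49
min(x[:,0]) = -2.08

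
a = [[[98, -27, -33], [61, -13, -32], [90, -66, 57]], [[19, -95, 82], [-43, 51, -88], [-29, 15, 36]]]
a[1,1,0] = -43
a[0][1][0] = 61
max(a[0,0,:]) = 98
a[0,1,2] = -32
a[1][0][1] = -95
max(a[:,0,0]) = 98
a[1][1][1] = 51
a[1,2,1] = 15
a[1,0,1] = -95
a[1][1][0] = -43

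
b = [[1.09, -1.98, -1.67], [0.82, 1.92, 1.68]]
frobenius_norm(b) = 3.88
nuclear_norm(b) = 4.99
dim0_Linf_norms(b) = [1.09, 1.98, 1.68]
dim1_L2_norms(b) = [2.81, 2.68]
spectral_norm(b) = 3.64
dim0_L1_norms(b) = [1.91, 3.9, 3.35]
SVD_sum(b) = [[0.17, -2.01, -1.73], [-0.16, 1.89, 1.62]] + [[0.92, 0.03, 0.06], [0.98, 0.03, 0.06]]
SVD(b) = [[-0.73, 0.68],[0.68, 0.73]] @ diag([3.6419653149593945, 1.3471037987596657]) @ [[-0.06,0.76,0.65], [1.0,0.03,0.06]]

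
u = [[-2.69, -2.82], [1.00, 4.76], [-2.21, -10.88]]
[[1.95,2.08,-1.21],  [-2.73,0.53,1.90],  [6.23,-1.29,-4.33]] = u @ [[-0.16,-1.14,0.04], [-0.54,0.35,0.39]]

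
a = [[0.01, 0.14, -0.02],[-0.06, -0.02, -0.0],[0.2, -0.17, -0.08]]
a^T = [[0.01, -0.06, 0.2], [0.14, -0.02, -0.17], [-0.02, -0.00, -0.08]]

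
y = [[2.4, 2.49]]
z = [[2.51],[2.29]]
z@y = [[6.02, 6.25], [5.5, 5.70]]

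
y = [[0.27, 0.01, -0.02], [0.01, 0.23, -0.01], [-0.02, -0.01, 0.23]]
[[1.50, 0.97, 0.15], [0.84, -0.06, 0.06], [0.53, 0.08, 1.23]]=y @ [[5.65, 3.64, 0.95], [3.52, -0.41, 0.44], [2.97, 0.65, 5.43]]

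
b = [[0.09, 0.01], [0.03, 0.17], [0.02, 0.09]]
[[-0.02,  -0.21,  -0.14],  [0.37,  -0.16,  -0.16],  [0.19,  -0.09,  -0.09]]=b @[[-0.51, -2.23, -1.47], [2.24, -0.55, -0.69]]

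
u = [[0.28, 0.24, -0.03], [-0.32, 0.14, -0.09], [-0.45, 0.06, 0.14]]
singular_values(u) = [0.62, 0.29, 0.15]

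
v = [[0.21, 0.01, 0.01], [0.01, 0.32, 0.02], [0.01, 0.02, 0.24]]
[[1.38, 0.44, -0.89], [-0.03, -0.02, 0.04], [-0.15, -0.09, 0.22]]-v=[[1.17, 0.43, -0.90], [-0.04, -0.34, 0.02], [-0.16, -0.11, -0.02]]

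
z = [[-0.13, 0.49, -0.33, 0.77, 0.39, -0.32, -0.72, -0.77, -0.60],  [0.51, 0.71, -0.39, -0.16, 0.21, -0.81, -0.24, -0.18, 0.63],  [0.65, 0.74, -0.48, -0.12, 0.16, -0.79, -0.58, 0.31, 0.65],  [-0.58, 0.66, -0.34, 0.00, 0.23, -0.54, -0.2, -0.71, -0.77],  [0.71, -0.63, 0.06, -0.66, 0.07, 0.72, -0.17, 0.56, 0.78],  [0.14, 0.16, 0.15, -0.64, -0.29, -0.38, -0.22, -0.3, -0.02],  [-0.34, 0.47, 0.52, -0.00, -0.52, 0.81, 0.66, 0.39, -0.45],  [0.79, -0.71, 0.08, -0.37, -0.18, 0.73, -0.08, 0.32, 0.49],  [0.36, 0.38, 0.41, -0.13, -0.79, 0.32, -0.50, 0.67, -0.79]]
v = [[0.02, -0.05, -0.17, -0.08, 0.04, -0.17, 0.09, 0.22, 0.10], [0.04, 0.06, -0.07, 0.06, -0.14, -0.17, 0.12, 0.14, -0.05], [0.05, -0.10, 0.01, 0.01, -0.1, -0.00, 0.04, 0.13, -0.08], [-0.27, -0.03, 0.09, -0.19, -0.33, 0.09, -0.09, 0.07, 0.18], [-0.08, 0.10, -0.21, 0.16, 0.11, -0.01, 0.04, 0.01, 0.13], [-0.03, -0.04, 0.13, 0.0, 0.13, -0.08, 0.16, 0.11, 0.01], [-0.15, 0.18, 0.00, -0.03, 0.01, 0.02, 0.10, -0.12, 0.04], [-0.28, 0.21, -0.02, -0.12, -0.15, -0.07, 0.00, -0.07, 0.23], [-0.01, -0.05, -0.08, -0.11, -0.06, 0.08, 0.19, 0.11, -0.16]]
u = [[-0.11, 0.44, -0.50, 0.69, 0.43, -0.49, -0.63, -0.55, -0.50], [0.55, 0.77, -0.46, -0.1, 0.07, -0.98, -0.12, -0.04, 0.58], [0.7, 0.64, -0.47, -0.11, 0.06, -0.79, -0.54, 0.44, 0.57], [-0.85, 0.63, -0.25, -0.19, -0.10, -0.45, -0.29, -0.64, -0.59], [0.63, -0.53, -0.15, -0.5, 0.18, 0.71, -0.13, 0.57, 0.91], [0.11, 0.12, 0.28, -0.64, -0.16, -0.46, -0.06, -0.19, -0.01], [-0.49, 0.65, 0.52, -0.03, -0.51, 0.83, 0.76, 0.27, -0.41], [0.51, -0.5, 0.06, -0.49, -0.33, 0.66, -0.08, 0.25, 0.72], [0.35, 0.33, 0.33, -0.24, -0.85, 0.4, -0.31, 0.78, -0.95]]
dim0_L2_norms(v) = [0.43, 0.33, 0.33, 0.31, 0.44, 0.29, 0.32, 0.37, 0.39]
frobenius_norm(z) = 4.54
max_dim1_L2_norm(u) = 1.7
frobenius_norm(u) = 4.53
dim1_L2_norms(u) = [1.52, 1.56, 1.6, 1.51, 1.63, 0.89, 1.64, 1.37, 1.7]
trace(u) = -0.22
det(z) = -0.04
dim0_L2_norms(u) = [1.6, 1.63, 1.11, 1.22, 1.16, 2.01, 1.22, 1.42, 1.92]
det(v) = -0.00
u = v + z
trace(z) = -0.02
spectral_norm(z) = 2.97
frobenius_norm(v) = 1.08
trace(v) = -0.20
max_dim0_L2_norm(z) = 1.9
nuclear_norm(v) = 2.62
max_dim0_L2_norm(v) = 0.44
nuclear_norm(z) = 10.55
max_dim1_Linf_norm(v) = 0.33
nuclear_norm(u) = 10.85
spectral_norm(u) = 2.75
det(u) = -0.18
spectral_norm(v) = 0.67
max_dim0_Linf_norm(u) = 0.98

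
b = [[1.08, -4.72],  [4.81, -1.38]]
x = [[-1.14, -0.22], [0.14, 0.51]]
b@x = [[-1.89, -2.64],[-5.68, -1.76]]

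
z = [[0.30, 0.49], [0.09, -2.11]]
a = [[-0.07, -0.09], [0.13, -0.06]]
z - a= [[0.37, 0.58], [-0.04, -2.05]]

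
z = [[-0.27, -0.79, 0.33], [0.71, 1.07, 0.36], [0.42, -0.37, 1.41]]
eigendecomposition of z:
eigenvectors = [[(-0.83+0j), 0.22-0.18j, (0.22+0.18j)], [0.43+0.00j, -0.68+0.00j, -0.68-0.00j], [0.36+0.00j, (-0.5-0.45j), -0.50+0.45j]]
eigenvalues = [(-0+0j), (1.11+0.42j), (1.11-0.42j)]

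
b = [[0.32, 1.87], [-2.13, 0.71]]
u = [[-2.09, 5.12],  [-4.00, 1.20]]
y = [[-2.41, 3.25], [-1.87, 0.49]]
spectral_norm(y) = 4.34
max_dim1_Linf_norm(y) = 3.25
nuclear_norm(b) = 4.13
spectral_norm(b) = 2.30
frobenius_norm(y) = 4.48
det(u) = 17.97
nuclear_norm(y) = 5.47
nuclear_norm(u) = 9.16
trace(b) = 1.03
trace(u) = -0.89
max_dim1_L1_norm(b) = 2.84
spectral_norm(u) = 6.32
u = y + b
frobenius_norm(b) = 2.94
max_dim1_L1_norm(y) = 5.66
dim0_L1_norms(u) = [6.09, 6.32]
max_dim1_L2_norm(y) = 4.05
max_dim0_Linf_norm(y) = 3.25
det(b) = 4.21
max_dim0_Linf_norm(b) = 2.13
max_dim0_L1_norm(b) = 2.58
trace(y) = -1.92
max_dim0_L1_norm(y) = 4.28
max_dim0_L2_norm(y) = 3.29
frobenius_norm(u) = 6.93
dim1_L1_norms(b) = [2.19, 2.84]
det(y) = 4.90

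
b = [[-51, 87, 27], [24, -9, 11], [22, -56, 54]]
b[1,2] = 11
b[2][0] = 22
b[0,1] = 87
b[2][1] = -56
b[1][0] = 24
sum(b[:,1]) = 22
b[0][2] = 27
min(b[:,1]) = -56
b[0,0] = -51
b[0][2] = 27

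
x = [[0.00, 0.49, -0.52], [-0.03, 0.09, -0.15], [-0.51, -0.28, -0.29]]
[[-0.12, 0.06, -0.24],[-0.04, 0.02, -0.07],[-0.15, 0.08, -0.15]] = x @ [[0.36, -0.18, 0.07], [-0.18, 0.09, -0.04], [0.07, -0.04, 0.43]]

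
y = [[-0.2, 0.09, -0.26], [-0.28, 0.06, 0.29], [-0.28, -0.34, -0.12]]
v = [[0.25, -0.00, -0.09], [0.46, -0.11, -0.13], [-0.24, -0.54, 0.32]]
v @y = [[-0.02, 0.05, -0.05], [-0.02, 0.08, -0.14], [0.11, -0.16, -0.13]]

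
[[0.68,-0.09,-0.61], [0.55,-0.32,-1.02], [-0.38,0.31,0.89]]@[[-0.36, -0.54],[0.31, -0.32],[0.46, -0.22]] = [[-0.55, -0.2], [-0.77, 0.03], [0.64, -0.09]]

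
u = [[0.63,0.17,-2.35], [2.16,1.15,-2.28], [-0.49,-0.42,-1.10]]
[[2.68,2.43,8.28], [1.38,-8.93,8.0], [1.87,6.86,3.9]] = u @ [[-0.65, -5.24, 1.73], [-0.22, -3.22, -2.76], [-1.33, -2.67, -3.26]]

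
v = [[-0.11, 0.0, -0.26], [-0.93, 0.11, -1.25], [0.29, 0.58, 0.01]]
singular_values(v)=[1.59, 0.63, 0.07]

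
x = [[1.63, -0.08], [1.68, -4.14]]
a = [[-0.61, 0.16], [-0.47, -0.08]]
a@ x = [[-0.73, -0.61], [-0.9, 0.37]]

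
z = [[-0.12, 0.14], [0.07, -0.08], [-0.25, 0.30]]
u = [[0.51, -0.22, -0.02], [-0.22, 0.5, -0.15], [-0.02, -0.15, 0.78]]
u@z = [[-0.07,0.08], [0.1,-0.12], [-0.20,0.24]]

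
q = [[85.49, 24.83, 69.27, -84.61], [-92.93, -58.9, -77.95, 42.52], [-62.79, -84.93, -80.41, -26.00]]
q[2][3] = -26.0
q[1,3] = 42.52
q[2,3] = -26.0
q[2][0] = -62.79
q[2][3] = -26.0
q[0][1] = 24.83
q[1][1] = -58.9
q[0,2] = 69.27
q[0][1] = 24.83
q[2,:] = [-62.79, -84.93, -80.41, -26.0]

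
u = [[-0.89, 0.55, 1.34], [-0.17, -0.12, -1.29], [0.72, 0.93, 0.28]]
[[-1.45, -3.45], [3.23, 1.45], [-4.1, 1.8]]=u@[[-2.53, 2.12], [-1.85, 0.74], [-2.00, -1.47]]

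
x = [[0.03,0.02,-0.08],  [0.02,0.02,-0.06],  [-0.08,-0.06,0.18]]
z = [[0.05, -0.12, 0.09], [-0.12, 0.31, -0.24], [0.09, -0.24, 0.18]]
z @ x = [[-0.01, -0.01, 0.02], [0.02, 0.02, -0.05], [-0.02, -0.01, 0.04]]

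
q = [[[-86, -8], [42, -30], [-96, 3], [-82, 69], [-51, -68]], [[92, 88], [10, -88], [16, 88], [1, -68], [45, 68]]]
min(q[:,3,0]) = -82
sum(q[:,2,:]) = 11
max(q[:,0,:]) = 92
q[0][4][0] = -51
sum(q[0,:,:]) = -307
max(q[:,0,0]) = 92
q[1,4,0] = 45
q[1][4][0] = 45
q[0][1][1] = -30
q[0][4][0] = -51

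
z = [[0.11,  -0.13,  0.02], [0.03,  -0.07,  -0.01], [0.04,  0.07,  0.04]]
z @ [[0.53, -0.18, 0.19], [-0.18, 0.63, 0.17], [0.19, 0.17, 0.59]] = [[0.09, -0.10, 0.01], [0.03, -0.05, -0.01], [0.02, 0.04, 0.04]]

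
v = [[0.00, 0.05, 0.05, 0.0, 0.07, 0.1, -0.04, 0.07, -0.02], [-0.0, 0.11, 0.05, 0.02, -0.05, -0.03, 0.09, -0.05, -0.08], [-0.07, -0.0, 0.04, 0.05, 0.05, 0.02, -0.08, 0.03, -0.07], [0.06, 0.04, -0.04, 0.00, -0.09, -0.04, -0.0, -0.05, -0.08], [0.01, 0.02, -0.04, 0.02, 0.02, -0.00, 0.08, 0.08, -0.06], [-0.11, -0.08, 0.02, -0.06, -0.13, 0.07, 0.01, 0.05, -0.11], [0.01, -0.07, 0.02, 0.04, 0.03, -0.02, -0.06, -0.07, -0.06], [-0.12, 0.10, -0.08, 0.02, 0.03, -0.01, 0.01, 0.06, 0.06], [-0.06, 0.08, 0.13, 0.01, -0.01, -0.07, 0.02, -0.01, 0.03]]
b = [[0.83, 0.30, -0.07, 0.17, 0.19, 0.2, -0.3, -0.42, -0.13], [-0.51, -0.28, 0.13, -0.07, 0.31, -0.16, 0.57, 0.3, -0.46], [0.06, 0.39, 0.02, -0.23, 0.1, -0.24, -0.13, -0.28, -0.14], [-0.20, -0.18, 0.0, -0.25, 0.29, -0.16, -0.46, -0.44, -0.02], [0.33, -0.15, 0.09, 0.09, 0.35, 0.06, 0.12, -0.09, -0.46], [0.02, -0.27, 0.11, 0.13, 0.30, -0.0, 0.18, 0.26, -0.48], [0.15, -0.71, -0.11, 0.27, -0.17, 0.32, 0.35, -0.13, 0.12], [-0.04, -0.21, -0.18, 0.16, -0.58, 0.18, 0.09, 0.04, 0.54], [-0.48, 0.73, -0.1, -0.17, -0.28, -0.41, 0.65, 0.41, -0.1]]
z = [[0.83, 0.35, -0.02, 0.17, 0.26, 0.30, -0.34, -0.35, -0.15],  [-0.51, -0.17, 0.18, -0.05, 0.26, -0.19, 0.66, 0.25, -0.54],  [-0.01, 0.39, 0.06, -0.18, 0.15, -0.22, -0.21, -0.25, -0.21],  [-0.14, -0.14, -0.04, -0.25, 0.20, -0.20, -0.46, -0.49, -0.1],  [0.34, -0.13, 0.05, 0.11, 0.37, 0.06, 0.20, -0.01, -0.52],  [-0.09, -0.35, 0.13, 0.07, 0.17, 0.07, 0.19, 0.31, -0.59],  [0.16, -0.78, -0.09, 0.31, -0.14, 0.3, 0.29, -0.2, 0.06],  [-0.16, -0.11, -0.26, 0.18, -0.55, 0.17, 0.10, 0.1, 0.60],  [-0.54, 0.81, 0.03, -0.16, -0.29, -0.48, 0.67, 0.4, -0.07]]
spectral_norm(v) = 0.26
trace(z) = 1.23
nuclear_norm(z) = 6.51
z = b + v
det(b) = 0.00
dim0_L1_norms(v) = [0.44, 0.55, 0.47, 0.22, 0.48, 0.36, 0.39, 0.47, 0.57]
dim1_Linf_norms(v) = [0.1, 0.11, 0.08, 0.09, 0.08, 0.13, 0.07, 0.12, 0.13]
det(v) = 0.00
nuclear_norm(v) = 1.40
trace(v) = 0.27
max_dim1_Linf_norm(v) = 0.13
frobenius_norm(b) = 2.77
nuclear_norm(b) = 6.04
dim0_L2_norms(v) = [0.2, 0.21, 0.18, 0.09, 0.19, 0.15, 0.16, 0.17, 0.2]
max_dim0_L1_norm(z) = 3.23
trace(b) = 0.96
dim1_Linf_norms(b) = [0.83, 0.57, 0.39, 0.46, 0.46, 0.48, 0.71, 0.58, 0.73]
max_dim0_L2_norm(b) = 1.24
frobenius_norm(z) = 2.92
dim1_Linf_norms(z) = [0.83, 0.66, 0.39, 0.49, 0.52, 0.59, 0.78, 0.6, 0.81]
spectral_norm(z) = 1.81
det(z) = -0.00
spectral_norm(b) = 1.69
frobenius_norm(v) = 0.53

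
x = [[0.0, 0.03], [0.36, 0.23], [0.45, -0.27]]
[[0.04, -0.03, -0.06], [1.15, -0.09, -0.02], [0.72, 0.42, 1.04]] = x @ [[2.37, 0.36, 1.16], [1.27, -0.97, -1.91]]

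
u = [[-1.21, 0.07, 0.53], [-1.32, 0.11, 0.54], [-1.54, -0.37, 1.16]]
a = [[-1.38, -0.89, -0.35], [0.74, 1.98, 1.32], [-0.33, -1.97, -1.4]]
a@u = [[3.38, -0.07, -1.62], [-5.54, -0.22, 2.99], [5.16, 0.28, -2.86]]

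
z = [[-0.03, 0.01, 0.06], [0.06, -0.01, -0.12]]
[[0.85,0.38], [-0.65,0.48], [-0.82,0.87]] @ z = [[-0.00,0.0,0.01],[0.05,-0.01,-0.1],[0.08,-0.02,-0.15]]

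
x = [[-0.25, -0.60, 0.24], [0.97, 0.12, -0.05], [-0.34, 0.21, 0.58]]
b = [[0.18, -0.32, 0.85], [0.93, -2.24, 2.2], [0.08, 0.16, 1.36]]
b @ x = [[-0.64,0.03,0.55], [-3.15,-0.36,1.61], [-0.33,0.26,0.80]]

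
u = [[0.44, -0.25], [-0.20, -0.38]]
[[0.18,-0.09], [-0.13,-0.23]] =u @ [[0.47,0.1],  [0.1,0.54]]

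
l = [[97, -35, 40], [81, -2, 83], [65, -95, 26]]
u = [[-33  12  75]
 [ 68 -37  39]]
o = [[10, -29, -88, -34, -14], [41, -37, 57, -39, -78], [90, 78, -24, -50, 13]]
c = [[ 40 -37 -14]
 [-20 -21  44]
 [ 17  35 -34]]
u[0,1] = 12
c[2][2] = -34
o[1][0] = 41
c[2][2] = -34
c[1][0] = -20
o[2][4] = 13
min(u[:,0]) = -33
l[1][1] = -2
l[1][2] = 83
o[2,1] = 78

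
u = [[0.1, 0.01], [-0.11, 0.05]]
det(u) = 0.006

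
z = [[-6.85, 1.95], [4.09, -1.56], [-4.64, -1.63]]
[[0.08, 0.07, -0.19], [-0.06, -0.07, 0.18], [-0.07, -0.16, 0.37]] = z @ [[0.0, 0.01, -0.02],  [0.04, 0.07, -0.17]]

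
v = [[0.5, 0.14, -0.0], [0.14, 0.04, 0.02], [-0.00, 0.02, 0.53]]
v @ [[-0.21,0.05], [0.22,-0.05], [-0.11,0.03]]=[[-0.07, 0.02], [-0.02, 0.01], [-0.05, 0.01]]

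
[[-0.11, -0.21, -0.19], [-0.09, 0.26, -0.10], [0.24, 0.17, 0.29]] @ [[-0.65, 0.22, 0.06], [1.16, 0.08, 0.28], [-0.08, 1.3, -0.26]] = [[-0.16,  -0.29,  -0.02], [0.37,  -0.13,  0.09], [0.02,  0.44,  -0.01]]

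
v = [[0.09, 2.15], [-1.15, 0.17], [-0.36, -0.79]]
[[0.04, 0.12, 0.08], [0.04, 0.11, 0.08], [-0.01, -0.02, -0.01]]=v@[[-0.03,-0.09,-0.06], [0.02,0.06,0.04]]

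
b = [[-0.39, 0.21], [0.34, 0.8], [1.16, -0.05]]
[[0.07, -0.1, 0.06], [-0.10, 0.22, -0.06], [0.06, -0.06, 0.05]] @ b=[[0.01, -0.07], [0.04, 0.16], [0.01, -0.04]]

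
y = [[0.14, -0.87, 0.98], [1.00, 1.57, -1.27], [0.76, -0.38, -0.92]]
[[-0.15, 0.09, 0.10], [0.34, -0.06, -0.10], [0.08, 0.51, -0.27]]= y @ [[0.08,0.19,-0.02], [0.11,-0.36,0.13], [-0.07,-0.25,0.22]]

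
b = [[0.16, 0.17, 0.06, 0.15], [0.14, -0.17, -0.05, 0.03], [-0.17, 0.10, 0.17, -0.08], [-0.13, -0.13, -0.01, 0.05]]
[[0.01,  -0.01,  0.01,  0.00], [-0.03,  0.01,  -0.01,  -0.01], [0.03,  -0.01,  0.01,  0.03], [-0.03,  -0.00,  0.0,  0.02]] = b @ [[0.01, 0.03, -0.02, -0.09], [0.18, -0.02, 0.01, -0.04], [-0.01, -0.05, 0.04, 0.16], [-0.14, -0.03, 0.05, 0.08]]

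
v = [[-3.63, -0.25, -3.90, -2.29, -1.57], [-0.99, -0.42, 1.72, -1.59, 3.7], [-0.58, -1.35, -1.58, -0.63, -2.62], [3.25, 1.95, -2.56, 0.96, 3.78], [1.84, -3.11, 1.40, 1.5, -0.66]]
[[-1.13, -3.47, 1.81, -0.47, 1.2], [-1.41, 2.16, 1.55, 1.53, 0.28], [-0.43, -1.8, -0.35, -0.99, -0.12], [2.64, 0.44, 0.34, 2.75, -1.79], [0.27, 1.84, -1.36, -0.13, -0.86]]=v @ [[0.24, 0.08, -0.41, 0.15, -0.64], [0.17, -0.29, 0.0, -0.09, 0.09], [-0.29, 0.49, -0.17, -0.2, 0.09], [0.54, 0.27, -0.09, -0.04, 0.32], [0.07, 0.46, 0.35, 0.52, 0.01]]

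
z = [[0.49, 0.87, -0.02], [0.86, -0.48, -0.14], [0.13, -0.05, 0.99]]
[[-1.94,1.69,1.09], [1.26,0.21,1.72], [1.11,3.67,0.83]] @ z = [[0.64,  -2.55,  0.88], [1.02,  0.91,  1.65], [3.81,  -0.84,  0.29]]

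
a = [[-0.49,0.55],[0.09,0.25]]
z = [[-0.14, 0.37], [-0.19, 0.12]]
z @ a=[[0.10, 0.02], [0.10, -0.07]]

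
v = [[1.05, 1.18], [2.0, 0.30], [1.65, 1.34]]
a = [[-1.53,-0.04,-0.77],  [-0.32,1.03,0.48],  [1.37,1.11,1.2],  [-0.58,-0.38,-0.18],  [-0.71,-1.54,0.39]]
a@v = [[-2.96, -2.85], [2.52, 0.57], [5.64, 3.56], [-1.67, -1.04], [-3.18, -0.78]]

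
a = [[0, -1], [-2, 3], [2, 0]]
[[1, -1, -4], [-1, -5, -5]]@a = [[-6, -4], [0, -14]]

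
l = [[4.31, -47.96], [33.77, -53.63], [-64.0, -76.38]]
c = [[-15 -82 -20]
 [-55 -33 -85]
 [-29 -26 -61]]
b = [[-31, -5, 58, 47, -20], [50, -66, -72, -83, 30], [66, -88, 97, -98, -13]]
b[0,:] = [-31, -5, 58, 47, -20]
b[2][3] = -98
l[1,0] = 33.77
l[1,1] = -53.63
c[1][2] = -85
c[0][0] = -15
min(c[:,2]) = -85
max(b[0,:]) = 58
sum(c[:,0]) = -99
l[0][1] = -47.96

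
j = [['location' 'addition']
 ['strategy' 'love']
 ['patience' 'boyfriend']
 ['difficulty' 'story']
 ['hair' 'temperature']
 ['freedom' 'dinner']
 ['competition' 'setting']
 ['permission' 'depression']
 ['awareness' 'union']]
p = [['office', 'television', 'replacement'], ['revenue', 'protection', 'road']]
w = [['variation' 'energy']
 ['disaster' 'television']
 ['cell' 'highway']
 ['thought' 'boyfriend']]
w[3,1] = 'boyfriend'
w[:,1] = ['energy', 'television', 'highway', 'boyfriend']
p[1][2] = 'road'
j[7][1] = 'depression'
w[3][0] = 'thought'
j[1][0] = 'strategy'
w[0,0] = 'variation'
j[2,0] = 'patience'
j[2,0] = 'patience'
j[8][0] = 'awareness'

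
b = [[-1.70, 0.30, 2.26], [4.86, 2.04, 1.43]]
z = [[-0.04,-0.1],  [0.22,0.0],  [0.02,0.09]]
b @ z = [[0.18, 0.37], [0.28, -0.36]]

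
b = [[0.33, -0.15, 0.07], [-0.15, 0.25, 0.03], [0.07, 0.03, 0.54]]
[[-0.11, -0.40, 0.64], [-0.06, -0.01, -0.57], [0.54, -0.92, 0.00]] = b@[[-1.05, -1.14, 1.26],[-1.0, -0.55, -1.50],[1.2, -1.52, -0.08]]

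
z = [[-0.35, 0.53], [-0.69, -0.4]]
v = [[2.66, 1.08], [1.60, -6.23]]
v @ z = [[-1.68, 0.98], [3.74, 3.34]]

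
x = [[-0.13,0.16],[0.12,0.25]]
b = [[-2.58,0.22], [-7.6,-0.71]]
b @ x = [[0.36, -0.36], [0.90, -1.39]]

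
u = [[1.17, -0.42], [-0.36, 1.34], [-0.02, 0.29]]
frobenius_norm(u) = 1.89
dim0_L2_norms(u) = [1.22, 1.43]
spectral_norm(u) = 1.67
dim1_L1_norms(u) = [1.59, 1.7, 0.31]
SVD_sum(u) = [[0.63, -0.83], [-0.78, 1.03], [-0.15, 0.19]] + [[0.54, 0.41], [0.42, 0.31], [0.13, 0.10]]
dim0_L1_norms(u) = [1.55, 2.05]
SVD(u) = [[-0.62, -0.78], [0.77, -0.6], [0.15, -0.18]] @ diag([1.6721085238857774, 0.8712365260642635]) @ [[-0.6,0.80], [-0.80,-0.6]]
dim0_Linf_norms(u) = [1.17, 1.34]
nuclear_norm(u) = 2.54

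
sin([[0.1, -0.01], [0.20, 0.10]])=[[0.10, -0.01], [0.20, 0.10]]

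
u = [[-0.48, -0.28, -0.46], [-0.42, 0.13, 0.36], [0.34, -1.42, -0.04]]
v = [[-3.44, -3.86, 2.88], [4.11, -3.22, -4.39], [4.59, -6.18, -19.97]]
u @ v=[[-1.61, 5.6, 9.03], [3.63, -1.02, -8.97], [-7.19, 3.51, 8.01]]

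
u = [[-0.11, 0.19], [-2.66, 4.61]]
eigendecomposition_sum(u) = [[-0.0,0.00], [-0.0,0.00]] + [[-0.11, 0.19], [-2.66, 4.61]]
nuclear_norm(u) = 5.33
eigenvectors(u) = [[-0.87,  -0.04], [-0.5,  -1.00]]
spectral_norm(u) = 5.33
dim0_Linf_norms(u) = [2.66, 4.61]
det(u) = -0.00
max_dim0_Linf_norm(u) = 4.61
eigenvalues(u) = [-0.0, 4.5]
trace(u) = 4.50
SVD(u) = [[-0.04, -1.0], [-1.0, 0.04]] @ diag([5.326903406121892, 0.00031913475247947863]) @ [[0.5, -0.87],[0.87, 0.5]]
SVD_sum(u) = [[-0.11, 0.19], [-2.66, 4.61]] + [[-0.00, -0.00], [0.0, 0.0]]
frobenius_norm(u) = 5.33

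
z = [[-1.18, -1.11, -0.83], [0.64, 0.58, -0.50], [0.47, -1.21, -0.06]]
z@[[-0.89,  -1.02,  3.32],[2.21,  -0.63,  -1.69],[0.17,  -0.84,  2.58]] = [[-1.54,2.6,-4.18],[0.63,-0.60,-0.15],[-3.10,0.33,3.45]]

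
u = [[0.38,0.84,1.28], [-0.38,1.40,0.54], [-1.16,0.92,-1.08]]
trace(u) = 0.70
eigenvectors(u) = [[-0.75, 0.78, -0.76], [-0.38, 0.40, -0.63], [0.55, -0.48, 0.16]]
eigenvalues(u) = [-0.13, 0.03, 0.8]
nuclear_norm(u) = 4.06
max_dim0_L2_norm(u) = 1.87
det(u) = -0.00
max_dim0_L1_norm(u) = 3.16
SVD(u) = [[-0.56, 0.54, 0.63], [-0.76, -0.02, -0.65], [-0.34, -0.84, 0.42]] @ diag([2.0451379977878736, 2.0149962857345134, 0.0007338121852100959]) @ [[0.23, -0.9, -0.37], [0.59, -0.17, 0.79], [0.77, 0.4, -0.49]]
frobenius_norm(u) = 2.87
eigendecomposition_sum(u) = [[1.71,  -1.73,  1.32], [0.87,  -0.88,  0.67], [-1.25,  1.27,  -0.96]] + [[0.49, -0.51, 0.31],[0.25, -0.26, 0.16],[-0.3, 0.31, -0.19]] + [[-1.82, 3.08, -0.35], [-1.50, 2.54, -0.29], [0.39, -0.66, 0.08]]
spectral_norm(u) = 2.05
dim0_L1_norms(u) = [1.92, 3.16, 2.9]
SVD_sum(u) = [[-0.26, 1.03, 0.42], [-0.35, 1.39, 0.57], [-0.16, 0.62, 0.26]] + [[0.64, -0.19, 0.86], [-0.03, 0.01, -0.03], [-1.00, 0.3, -1.34]] + [[0.00, 0.00, -0.00], [-0.0, -0.0, 0.0], [0.00, 0.00, -0.00]]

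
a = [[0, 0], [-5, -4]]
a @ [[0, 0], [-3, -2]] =[[0, 0], [12, 8]]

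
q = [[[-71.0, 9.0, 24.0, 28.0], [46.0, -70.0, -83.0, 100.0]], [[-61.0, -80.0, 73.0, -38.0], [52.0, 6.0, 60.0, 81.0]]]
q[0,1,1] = -70.0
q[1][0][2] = 73.0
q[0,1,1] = -70.0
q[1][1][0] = 52.0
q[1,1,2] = 60.0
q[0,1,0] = 46.0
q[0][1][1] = -70.0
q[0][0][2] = 24.0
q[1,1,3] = 81.0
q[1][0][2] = 73.0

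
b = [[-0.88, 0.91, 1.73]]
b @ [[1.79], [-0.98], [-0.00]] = [[-2.47]]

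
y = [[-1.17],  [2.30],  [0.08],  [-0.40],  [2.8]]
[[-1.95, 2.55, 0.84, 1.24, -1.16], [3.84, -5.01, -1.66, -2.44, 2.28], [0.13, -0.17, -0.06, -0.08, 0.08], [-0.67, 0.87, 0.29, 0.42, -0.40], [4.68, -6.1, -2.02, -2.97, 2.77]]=y@ [[1.67, -2.18, -0.72, -1.06, 0.99]]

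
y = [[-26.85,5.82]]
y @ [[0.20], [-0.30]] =[[-7.12]]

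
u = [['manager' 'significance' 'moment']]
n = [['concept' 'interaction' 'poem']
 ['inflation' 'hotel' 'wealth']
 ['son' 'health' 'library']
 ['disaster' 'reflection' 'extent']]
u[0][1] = 'significance'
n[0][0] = 'concept'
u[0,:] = ['manager', 'significance', 'moment']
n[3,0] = 'disaster'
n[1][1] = 'hotel'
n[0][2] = 'poem'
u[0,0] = 'manager'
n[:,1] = ['interaction', 'hotel', 'health', 'reflection']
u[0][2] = 'moment'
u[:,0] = ['manager']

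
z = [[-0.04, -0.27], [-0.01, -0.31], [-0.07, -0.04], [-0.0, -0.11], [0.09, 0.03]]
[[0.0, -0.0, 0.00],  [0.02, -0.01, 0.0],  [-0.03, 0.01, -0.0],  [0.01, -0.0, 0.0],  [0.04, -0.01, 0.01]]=z@[[0.47, -0.11, 0.06],  [-0.08, 0.02, -0.01]]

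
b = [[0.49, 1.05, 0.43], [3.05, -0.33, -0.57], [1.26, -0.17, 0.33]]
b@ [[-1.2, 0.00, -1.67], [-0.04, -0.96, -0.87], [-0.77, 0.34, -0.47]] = [[-0.96, -0.86, -1.93],[-3.21, 0.12, -4.54],[-1.76, 0.28, -2.11]]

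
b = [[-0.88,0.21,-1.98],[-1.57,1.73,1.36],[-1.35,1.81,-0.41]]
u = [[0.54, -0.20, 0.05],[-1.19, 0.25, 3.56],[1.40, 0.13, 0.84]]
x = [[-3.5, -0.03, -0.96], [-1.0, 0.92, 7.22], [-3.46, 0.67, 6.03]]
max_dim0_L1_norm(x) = 14.21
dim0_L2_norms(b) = [2.25, 2.51, 2.44]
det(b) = 3.27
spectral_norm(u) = 3.78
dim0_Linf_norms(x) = [3.5, 0.92, 7.22]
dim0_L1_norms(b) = [3.8, 3.75, 3.75]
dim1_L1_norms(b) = [3.07, 4.66, 3.57]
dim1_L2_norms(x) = [3.63, 7.35, 6.98]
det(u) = -1.36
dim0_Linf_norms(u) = [1.4, 0.25, 3.56]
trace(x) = 3.45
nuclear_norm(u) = 5.67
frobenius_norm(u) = 4.14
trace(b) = 0.44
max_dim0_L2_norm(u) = 3.66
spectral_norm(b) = 3.34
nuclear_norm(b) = 6.19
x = b @ u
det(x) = -4.33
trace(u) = 1.63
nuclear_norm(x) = 14.16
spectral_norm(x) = 9.95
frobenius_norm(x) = 10.77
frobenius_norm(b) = 4.16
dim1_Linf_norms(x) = [3.5, 7.22, 6.03]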